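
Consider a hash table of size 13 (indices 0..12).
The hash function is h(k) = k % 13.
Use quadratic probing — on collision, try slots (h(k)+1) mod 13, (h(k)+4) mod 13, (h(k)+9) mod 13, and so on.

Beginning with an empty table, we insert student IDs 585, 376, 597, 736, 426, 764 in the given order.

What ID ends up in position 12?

Insert 585: h=0, slot 0 empty → index 0.
Insert 376: h=12, slot 12 empty → index 12.
Insert 597: h=12, slots 12,0 occupied → index 3.
Insert 736: h=8, slot 8 empty → index 8.
Insert 426: h=10, slot 10 empty → index 10.
Insert 764: h=10, slot 10 occupied → index 11.
Table: [585, ., ., 597, ., ., ., ., 736, ., 426, 764, 376]

376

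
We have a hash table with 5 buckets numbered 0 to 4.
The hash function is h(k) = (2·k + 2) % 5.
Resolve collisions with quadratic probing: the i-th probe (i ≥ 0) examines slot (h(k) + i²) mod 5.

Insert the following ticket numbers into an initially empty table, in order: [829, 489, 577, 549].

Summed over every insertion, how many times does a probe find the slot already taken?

4

Insert 829: h=0, slot 0 empty => index 0.
Insert 489: h=0, slot 0 occupied => index 1.
Insert 577: h=1, slot 1 occupied => index 2.
Insert 549: h=0, slots 0,1 occupied => index 4.
Table: [829, 489, 577, -, 549]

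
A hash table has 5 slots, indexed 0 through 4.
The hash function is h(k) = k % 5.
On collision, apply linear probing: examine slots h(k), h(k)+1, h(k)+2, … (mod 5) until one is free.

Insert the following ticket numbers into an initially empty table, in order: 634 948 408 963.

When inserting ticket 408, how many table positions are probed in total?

3

634 hashes to 4; slot 4 is free -> place at 4.
948 hashes to 3; slot 3 is free -> place at 3.
408 hashes to 3; 3,4 taken -> place at 0.
963 hashes to 3; 3,4,0 taken -> place at 1.
Table: [408, 963, ∅, 948, 634]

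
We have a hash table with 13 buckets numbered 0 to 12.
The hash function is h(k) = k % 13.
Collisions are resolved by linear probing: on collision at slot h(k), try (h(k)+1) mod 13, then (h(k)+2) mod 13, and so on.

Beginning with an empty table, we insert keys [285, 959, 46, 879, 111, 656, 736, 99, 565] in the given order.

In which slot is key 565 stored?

Insert 285: h=12, slot 12 empty -> index 12.
Insert 959: h=10, slot 10 empty -> index 10.
Insert 46: h=7, slot 7 empty -> index 7.
Insert 879: h=8, slot 8 empty -> index 8.
Insert 111: h=7, slots 7,8 occupied -> index 9.
Insert 656: h=6, slot 6 empty -> index 6.
Insert 736: h=8, slots 8,9,10 occupied -> index 11.
Insert 99: h=8, slots 8,9,10,11,12 occupied -> index 0.
Insert 565: h=6, slots 6,7,8,9,10,11,12,0 occupied -> index 1.
Table: [99, 565, -, -, -, -, 656, 46, 879, 111, 959, 736, 285]

1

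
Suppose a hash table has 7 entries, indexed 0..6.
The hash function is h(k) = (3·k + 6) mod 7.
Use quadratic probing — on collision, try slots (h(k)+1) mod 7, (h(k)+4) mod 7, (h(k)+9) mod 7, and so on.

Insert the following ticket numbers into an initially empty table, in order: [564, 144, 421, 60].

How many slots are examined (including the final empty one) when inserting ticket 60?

3

564: h=4 => slot 4
144: h=4, probe 4,5 => slot 5
421: h=2 => slot 2
60: h=4, probe 4,5,1 => slot 1
Table: [∅, 60, 421, ∅, 564, 144, ∅]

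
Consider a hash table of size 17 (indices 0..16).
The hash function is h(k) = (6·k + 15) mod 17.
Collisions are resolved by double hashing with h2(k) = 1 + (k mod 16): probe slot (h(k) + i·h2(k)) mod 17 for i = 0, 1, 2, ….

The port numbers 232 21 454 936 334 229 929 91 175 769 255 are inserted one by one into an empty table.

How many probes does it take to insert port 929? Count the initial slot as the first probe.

2

232: h=13 -> slot 13
21: h=5 -> slot 5
454: h=2 -> slot 2
936: h=4 -> slot 4
334: h=13, h2=15, probe 13,11 -> slot 11
229: h=12 -> slot 12
929: h=13, h2=2, probe 13,15 -> slot 15
91: h=0 -> slot 0
175: h=11, h2=16, probe 11,10 -> slot 10
769: h=5, h2=2, probe 5,7 -> slot 7
255: h=15, h2=16, probe 15,14 -> slot 14
Table: [91, —, 454, —, 936, 21, —, 769, —, —, 175, 334, 229, 232, 255, 929, —]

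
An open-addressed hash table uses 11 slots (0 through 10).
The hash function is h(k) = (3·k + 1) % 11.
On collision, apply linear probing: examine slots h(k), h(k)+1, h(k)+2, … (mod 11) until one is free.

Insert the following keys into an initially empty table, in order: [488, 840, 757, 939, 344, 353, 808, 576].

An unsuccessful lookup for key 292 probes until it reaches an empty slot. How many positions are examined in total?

2

Insert 488: h=2, slot 2 empty → index 2.
Insert 840: h=2, slot 2 occupied → index 3.
Insert 757: h=6, slot 6 empty → index 6.
Insert 939: h=2, slots 2,3 occupied → index 4.
Insert 344: h=10, slot 10 empty → index 10.
Insert 353: h=4, slot 4 occupied → index 5.
Insert 808: h=5, slots 5,6 occupied → index 7.
Insert 576: h=2, slots 2,3,4,5,6,7 occupied → index 8.
Table: [., ., 488, 840, 939, 353, 757, 808, 576, ., 344]
Lookup 292: h=8, probe 8,9 → slot 9 empty, not found.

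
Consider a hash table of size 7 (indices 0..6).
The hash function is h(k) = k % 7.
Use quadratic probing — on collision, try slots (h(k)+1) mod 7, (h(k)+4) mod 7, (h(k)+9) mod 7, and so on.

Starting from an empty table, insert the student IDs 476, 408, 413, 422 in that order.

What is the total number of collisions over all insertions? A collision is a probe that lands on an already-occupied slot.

Insert 476: h=0, slot 0 empty -> index 0.
Insert 408: h=2, slot 2 empty -> index 2.
Insert 413: h=0, slot 0 occupied -> index 1.
Insert 422: h=2, slot 2 occupied -> index 3.
Table: [476, 413, 408, 422, ∅, ∅, ∅]

2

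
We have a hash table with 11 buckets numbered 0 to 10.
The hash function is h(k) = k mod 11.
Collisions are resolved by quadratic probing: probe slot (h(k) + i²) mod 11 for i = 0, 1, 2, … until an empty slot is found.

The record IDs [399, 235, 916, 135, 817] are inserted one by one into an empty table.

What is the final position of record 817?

8

399 hashes to 3; slot 3 is free → place at 3.
235 hashes to 4; slot 4 is free → place at 4.
916 hashes to 3; 3,4 taken → place at 7.
135 hashes to 3; 3,4,7 taken → place at 1.
817 hashes to 3; 3,4,7,1 taken → place at 8.
Table: [∅, 135, ∅, 399, 235, ∅, ∅, 916, 817, ∅, ∅]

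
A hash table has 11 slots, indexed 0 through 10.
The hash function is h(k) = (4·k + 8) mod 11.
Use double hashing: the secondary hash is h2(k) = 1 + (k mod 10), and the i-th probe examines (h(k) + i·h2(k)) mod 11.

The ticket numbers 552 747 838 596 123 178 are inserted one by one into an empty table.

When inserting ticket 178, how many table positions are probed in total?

Insert 552: h=5, slot 5 empty -> index 5.
Insert 747: h=4, slot 4 empty -> index 4.
Insert 838: h=5, h2=9, slot 5 occupied -> index 3.
Insert 596: h=5, h2=7, slot 5 occupied -> index 1.
Insert 123: h=5, h2=4, slot 5 occupied -> index 9.
Insert 178: h=5, h2=9, slots 5,3,1 occupied -> index 10.
Table: [_, 596, _, 838, 747, 552, _, _, _, 123, 178]

4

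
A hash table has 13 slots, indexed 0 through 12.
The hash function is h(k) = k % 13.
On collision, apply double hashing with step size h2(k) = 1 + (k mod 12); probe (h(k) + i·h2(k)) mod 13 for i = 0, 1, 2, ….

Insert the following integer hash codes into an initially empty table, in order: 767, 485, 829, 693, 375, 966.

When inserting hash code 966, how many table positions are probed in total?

3

767: h=0 => slot 0
485: h=4 => slot 4
829: h=10 => slot 10
693: h=4, h2=10, probe 4,1 => slot 1
375: h=11 => slot 11
966: h=4, h2=7, probe 4,11,5 => slot 5
Table: [767, 693, -, -, 485, 966, -, -, -, -, 829, 375, -]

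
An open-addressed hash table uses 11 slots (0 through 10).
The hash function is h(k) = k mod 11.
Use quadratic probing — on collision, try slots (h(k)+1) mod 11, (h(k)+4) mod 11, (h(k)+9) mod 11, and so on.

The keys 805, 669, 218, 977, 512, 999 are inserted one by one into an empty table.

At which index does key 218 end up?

Insert 805: h=2, slot 2 empty → index 2.
Insert 669: h=9, slot 9 empty → index 9.
Insert 218: h=9, slot 9 occupied → index 10.
Insert 977: h=9, slots 9,10,2 occupied → index 7.
Insert 512: h=6, slot 6 empty → index 6.
Insert 999: h=9, slots 9,10,2,7 occupied → index 3.
Table: [., ., 805, 999, ., ., 512, 977, ., 669, 218]

10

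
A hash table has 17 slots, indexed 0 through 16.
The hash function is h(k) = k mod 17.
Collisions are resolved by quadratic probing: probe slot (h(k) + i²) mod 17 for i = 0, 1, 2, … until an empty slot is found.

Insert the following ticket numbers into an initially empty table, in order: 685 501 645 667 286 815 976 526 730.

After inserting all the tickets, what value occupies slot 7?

685: h=5 => slot 5
501: h=8 => slot 8
645: h=16 => slot 16
667: h=4 => slot 4
286: h=14 => slot 14
815: h=16, probe 16,0 => slot 0
976: h=7 => slot 7
526: h=16, probe 16,0,3 => slot 3
730: h=16, probe 16,0,3,8,15 => slot 15
Table: [815, -, -, 526, 667, 685, -, 976, 501, -, -, -, -, -, 286, 730, 645]

976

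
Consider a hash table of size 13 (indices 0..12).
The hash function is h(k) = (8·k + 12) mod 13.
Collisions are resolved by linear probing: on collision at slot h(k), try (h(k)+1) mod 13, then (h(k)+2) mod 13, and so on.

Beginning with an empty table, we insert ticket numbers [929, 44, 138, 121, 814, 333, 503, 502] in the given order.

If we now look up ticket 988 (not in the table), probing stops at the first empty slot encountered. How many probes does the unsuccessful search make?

5

929 hashes to 8; slot 8 is free -> place at 8.
44 hashes to 0; slot 0 is free -> place at 0.
138 hashes to 11; slot 11 is free -> place at 11.
121 hashes to 5; slot 5 is free -> place at 5.
814 hashes to 11; 11 taken -> place at 12.
333 hashes to 11; 11,12,0 taken -> place at 1.
503 hashes to 6; slot 6 is free -> place at 6.
502 hashes to 11; 11,12,0,1 taken -> place at 2.
Table: [44, 333, 502, ., ., 121, 503, ., 929, ., ., 138, 814]
Lookup 988: h=12, probe 12,0,1,2,3 → slot 3 empty, not found.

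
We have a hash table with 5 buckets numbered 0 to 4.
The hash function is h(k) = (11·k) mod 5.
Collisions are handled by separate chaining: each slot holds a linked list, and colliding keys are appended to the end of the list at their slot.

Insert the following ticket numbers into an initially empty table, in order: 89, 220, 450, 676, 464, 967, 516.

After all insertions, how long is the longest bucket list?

89 -> bucket 4
220 -> bucket 0
450 -> bucket 0 (collision)
676 -> bucket 1
464 -> bucket 4 (collision)
967 -> bucket 2
516 -> bucket 1 (collision)
Final buckets:
0: 220 -> 450
1: 676 -> 516
2: 967
3: -
4: 89 -> 464

2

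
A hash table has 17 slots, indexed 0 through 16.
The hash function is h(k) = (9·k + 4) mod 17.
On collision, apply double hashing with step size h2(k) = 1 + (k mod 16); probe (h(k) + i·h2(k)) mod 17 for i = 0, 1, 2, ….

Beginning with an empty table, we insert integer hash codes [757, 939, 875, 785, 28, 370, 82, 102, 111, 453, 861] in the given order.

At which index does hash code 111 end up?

Insert 757: h=0, slot 0 empty -> index 0.
Insert 939: h=6, slot 6 empty -> index 6.
Insert 875: h=8, slot 8 empty -> index 8.
Insert 785: h=14, slot 14 empty -> index 14.
Insert 28: h=1, slot 1 empty -> index 1.
Insert 370: h=2, slot 2 empty -> index 2.
Insert 82: h=11, slot 11 empty -> index 11.
Insert 102: h=4, slot 4 empty -> index 4.
Insert 111: h=0, h2=16, slot 0 occupied -> index 16.
Insert 453: h=1, h2=6, slot 1 occupied -> index 7.
Insert 861: h=1, h2=14, slot 1 occupied -> index 15.
Table: [757, 28, 370, —, 102, —, 939, 453, 875, —, —, 82, —, —, 785, 861, 111]

16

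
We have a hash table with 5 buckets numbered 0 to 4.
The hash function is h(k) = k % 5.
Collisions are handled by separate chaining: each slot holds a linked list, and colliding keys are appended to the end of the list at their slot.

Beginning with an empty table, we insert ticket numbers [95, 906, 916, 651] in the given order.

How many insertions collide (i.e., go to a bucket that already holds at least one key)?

95 -> bucket 0
906 -> bucket 1
916 -> bucket 1 (collision)
651 -> bucket 1 (collision)
Final buckets:
0: 95
1: 906 -> 916 -> 651
2: —
3: —
4: —

2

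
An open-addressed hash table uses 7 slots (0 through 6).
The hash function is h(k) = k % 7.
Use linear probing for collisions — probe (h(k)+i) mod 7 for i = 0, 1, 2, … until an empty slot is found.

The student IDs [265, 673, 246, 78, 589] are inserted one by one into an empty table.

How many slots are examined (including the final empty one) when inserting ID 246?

2

265 hashes to 6; slot 6 is free => place at 6.
673 hashes to 1; slot 1 is free => place at 1.
246 hashes to 1; 1 taken => place at 2.
78 hashes to 1; 1,2 taken => place at 3.
589 hashes to 1; 1,2,3 taken => place at 4.
Table: [∅, 673, 246, 78, 589, ∅, 265]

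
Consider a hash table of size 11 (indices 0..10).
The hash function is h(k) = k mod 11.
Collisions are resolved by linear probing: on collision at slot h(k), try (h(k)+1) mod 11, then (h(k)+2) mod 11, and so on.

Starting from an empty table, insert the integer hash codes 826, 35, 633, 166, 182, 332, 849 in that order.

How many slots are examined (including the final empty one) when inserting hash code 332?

Insert 826: h=1, slot 1 empty => index 1.
Insert 35: h=2, slot 2 empty => index 2.
Insert 633: h=6, slot 6 empty => index 6.
Insert 166: h=1, slots 1,2 occupied => index 3.
Insert 182: h=6, slot 6 occupied => index 7.
Insert 332: h=2, slots 2,3 occupied => index 4.
Insert 849: h=2, slots 2,3,4 occupied => index 5.
Table: [∅, 826, 35, 166, 332, 849, 633, 182, ∅, ∅, ∅]

3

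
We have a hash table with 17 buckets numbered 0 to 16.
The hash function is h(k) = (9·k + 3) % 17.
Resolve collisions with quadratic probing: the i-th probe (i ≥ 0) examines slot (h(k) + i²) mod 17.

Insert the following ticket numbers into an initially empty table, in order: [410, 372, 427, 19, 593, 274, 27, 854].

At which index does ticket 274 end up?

13

410: h=4 => slot 4
372: h=2 => slot 2
427: h=4, probe 4,5 => slot 5
19: h=4, probe 4,5,8 => slot 8
593: h=2, probe 2,3 => slot 3
274: h=4, probe 4,5,8,13 => slot 13
27: h=8, probe 8,9 => slot 9
854: h=5, probe 5,6 => slot 6
Table: [_, _, 372, 593, 410, 427, 854, _, 19, 27, _, _, _, 274, _, _, _]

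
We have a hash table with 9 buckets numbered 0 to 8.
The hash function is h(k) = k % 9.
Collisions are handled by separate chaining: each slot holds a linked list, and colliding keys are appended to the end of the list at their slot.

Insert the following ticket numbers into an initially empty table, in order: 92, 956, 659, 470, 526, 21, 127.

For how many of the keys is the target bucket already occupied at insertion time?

Insert 92: h=2, bucket 2 empty -> new chain.
Insert 956: h=2, bucket 2 nonempty -> append to chain.
Insert 659: h=2, bucket 2 nonempty -> append to chain.
Insert 470: h=2, bucket 2 nonempty -> append to chain.
Insert 526: h=4, bucket 4 empty -> new chain.
Insert 21: h=3, bucket 3 empty -> new chain.
Insert 127: h=1, bucket 1 empty -> new chain.
Final buckets:
0: -
1: 127
2: 92 -> 956 -> 659 -> 470
3: 21
4: 526
5: -
6: -
7: -
8: -

3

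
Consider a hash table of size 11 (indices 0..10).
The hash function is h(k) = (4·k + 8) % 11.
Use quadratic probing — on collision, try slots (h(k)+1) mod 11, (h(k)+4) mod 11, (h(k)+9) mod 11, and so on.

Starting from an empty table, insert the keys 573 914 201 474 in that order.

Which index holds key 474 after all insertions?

573: h=1 -> slot 1
914: h=1, probe 1,2 -> slot 2
201: h=9 -> slot 9
474: h=1, probe 1,2,5 -> slot 5
Table: [—, 573, 914, —, —, 474, —, —, —, 201, —]

5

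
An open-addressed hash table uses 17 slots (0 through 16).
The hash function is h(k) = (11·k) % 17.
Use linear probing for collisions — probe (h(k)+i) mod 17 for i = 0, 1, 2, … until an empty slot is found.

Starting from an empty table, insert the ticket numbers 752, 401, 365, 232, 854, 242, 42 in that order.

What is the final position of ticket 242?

752: h=10 => slot 10
401: h=8 => slot 8
365: h=3 => slot 3
232: h=2 => slot 2
854: h=10, probe 10,11 => slot 11
242: h=10, probe 10,11,12 => slot 12
42: h=3, probe 3,4 => slot 4
Table: [_, _, 232, 365, 42, _, _, _, 401, _, 752, 854, 242, _, _, _, _]

12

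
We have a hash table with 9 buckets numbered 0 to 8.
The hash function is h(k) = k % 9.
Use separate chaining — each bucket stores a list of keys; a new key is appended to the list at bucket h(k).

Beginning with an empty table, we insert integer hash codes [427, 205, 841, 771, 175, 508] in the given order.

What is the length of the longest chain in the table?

427 -> bucket 4
205 -> bucket 7
841 -> bucket 4 (collision)
771 -> bucket 6
175 -> bucket 4 (collision)
508 -> bucket 4 (collision)
Final buckets:
0: .
1: .
2: .
3: .
4: 427 -> 841 -> 175 -> 508
5: .
6: 771
7: 205
8: .

4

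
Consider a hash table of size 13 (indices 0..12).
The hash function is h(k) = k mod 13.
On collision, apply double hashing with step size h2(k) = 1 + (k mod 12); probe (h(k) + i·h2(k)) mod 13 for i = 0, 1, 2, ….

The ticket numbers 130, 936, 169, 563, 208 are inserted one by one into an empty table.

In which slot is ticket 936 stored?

1

Insert 130: h=0, slot 0 empty → index 0.
Insert 936: h=0, h2=1, slot 0 occupied → index 1.
Insert 169: h=0, h2=2, slot 0 occupied → index 2.
Insert 563: h=4, slot 4 empty → index 4.
Insert 208: h=0, h2=5, slot 0 occupied → index 5.
Table: [130, 936, 169, -, 563, 208, -, -, -, -, -, -, -]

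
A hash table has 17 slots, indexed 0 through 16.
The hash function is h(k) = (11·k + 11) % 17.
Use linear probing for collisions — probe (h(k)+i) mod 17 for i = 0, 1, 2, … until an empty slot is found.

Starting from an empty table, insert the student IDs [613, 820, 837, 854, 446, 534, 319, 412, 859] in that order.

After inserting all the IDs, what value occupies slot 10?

859

Insert 613: h=5, slot 5 empty → index 5.
Insert 820: h=4, slot 4 empty → index 4.
Insert 837: h=4, slots 4,5 occupied → index 6.
Insert 854: h=4, slots 4,5,6 occupied → index 7.
Insert 446: h=4, slots 4,5,6,7 occupied → index 8.
Insert 534: h=3, slot 3 empty → index 3.
Insert 319: h=1, slot 1 empty → index 1.
Insert 412: h=4, slots 4,5,6,7,8 occupied → index 9.
Insert 859: h=8, slots 8,9 occupied → index 10.
Table: [_, 319, _, 534, 820, 613, 837, 854, 446, 412, 859, _, _, _, _, _, _]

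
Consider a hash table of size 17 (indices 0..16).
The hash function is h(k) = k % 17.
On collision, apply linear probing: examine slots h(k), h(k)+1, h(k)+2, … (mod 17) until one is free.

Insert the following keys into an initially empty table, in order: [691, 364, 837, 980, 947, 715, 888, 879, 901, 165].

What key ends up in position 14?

691: h=11 -> slot 11
364: h=7 -> slot 7
837: h=4 -> slot 4
980: h=11, probe 11,12 -> slot 12
947: h=12, probe 12,13 -> slot 13
715: h=1 -> slot 1
888: h=4, probe 4,5 -> slot 5
879: h=12, probe 12,13,14 -> slot 14
901: h=0 -> slot 0
165: h=12, probe 12,13,14,15 -> slot 15
Table: [901, 715, ∅, ∅, 837, 888, ∅, 364, ∅, ∅, ∅, 691, 980, 947, 879, 165, ∅]

879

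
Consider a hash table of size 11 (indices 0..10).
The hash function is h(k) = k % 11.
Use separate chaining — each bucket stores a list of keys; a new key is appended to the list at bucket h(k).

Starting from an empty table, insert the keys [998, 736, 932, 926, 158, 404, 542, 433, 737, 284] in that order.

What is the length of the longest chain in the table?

998 → bucket 8
736 → bucket 10
932 → bucket 8 (collision)
926 → bucket 2
158 → bucket 4
404 → bucket 8 (collision)
542 → bucket 3
433 → bucket 4 (collision)
737 → bucket 0
284 → bucket 9
Final buckets:
0: 737
1: ∅
2: 926
3: 542
4: 158 -> 433
5: ∅
6: ∅
7: ∅
8: 998 -> 932 -> 404
9: 284
10: 736

3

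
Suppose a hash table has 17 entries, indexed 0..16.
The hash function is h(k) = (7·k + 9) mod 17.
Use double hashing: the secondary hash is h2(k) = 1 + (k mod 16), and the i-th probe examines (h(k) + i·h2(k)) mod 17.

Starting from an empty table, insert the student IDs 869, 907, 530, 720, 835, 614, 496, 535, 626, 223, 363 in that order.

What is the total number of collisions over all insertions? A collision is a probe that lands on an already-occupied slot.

869: h=6 → slot 6
907: h=0 → slot 0
530: h=13 → slot 13
720: h=0, h2=1, probe 0,1 → slot 1
835: h=6, h2=4, probe 6,10 → slot 10
614: h=6, h2=7, probe 6,13,3 → slot 3
496: h=13, h2=1, probe 13,14 → slot 14
535: h=14, h2=8, probe 14,5 → slot 5
626: h=5, h2=3, probe 5,8 → slot 8
223: h=6, h2=16, probe 6,5,4 → slot 4
363: h=0, h2=12, probe 0,12 → slot 12
Table: [907, 720, ., 614, 223, 535, 869, ., 626, ., 835, ., 363, 530, 496, ., .]

10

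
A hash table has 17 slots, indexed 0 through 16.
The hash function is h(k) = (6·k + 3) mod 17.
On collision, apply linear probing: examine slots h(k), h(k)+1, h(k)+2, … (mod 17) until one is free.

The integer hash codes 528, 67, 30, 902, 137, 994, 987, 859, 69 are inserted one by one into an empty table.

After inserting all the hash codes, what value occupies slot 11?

528: h=9 -> slot 9
67: h=14 -> slot 14
30: h=13 -> slot 13
902: h=9, probe 9,10 -> slot 10
137: h=9, probe 9,10,11 -> slot 11
994: h=0 -> slot 0
987: h=9, probe 9,10,11,12 -> slot 12
859: h=6 -> slot 6
69: h=9, probe 9,10,11,12,13,14,15 -> slot 15
Table: [994, _, _, _, _, _, 859, _, _, 528, 902, 137, 987, 30, 67, 69, _]

137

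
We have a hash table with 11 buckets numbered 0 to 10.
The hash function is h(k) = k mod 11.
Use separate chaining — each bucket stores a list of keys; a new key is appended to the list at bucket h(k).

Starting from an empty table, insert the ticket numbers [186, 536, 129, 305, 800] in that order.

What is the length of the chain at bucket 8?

4

Insert 186: h=10, bucket 10 empty → new chain.
Insert 536: h=8, bucket 8 empty → new chain.
Insert 129: h=8, bucket 8 nonempty → append to chain.
Insert 305: h=8, bucket 8 nonempty → append to chain.
Insert 800: h=8, bucket 8 nonempty → append to chain.
Final buckets:
0: _
1: _
2: _
3: _
4: _
5: _
6: _
7: _
8: 536 -> 129 -> 305 -> 800
9: _
10: 186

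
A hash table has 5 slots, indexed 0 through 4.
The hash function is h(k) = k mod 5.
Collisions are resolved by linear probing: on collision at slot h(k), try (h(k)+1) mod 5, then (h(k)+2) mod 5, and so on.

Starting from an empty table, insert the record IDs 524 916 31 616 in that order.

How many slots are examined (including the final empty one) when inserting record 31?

2

524 hashes to 4; slot 4 is free → place at 4.
916 hashes to 1; slot 1 is free → place at 1.
31 hashes to 1; 1 taken → place at 2.
616 hashes to 1; 1,2 taken → place at 3.
Table: [-, 916, 31, 616, 524]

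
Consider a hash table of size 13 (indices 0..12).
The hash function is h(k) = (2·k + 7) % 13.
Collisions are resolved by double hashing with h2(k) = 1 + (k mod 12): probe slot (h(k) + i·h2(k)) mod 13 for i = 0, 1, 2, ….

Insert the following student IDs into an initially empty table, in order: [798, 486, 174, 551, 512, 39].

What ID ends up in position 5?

174

Insert 798: h=4, slot 4 empty => index 4.
Insert 486: h=4, h2=7, slot 4 occupied => index 11.
Insert 174: h=4, h2=7, slots 4,11 occupied => index 5.
Insert 551: h=4, h2=12, slot 4 occupied => index 3.
Insert 512: h=4, h2=9, slot 4 occupied => index 0.
Insert 39: h=7, slot 7 empty => index 7.
Table: [512, -, -, 551, 798, 174, -, 39, -, -, -, 486, -]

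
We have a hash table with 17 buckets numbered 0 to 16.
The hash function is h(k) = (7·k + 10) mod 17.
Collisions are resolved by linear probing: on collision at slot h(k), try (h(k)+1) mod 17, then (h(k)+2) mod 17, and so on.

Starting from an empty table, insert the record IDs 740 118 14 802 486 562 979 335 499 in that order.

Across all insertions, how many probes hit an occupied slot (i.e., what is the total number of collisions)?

1

740 hashes to 5; slot 5 is free => place at 5.
118 hashes to 3; slot 3 is free => place at 3.
14 hashes to 6; slot 6 is free => place at 6.
802 hashes to 14; slot 14 is free => place at 14.
486 hashes to 12; slot 12 is free => place at 12.
562 hashes to 0; slot 0 is free => place at 0.
979 hashes to 12; 12 taken => place at 13.
335 hashes to 9; slot 9 is free => place at 9.
499 hashes to 1; slot 1 is free => place at 1.
Table: [562, 499, ., 118, ., 740, 14, ., ., 335, ., ., 486, 979, 802, ., .]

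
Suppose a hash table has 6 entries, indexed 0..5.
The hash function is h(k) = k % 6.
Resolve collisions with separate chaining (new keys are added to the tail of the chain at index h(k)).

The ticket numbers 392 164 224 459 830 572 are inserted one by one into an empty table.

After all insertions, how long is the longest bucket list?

Insert 392: h=2, bucket 2 empty -> new chain.
Insert 164: h=2, bucket 2 nonempty -> append to chain.
Insert 224: h=2, bucket 2 nonempty -> append to chain.
Insert 459: h=3, bucket 3 empty -> new chain.
Insert 830: h=2, bucket 2 nonempty -> append to chain.
Insert 572: h=2, bucket 2 nonempty -> append to chain.
Final buckets:
0: —
1: —
2: 392 -> 164 -> 224 -> 830 -> 572
3: 459
4: —
5: —

5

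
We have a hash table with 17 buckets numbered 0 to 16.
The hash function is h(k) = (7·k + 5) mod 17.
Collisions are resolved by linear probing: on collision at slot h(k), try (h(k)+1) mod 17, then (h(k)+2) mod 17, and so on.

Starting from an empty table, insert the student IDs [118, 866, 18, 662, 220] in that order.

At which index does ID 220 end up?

118 hashes to 15; slot 15 is free → place at 15.
866 hashes to 15; 15 taken → place at 16.
18 hashes to 12; slot 12 is free → place at 12.
662 hashes to 15; 15,16 taken → place at 0.
220 hashes to 15; 15,16,0 taken → place at 1.
Table: [662, 220, -, -, -, -, -, -, -, -, -, -, 18, -, -, 118, 866]

1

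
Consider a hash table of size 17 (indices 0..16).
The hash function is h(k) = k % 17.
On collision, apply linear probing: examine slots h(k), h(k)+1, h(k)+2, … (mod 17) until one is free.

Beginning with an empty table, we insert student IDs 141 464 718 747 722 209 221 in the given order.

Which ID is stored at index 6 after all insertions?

141: h=5 => slot 5
464: h=5, probe 5,6 => slot 6
718: h=4 => slot 4
747: h=16 => slot 16
722: h=8 => slot 8
209: h=5, probe 5,6,7 => slot 7
221: h=0 => slot 0
Table: [221, —, —, —, 718, 141, 464, 209, 722, —, —, —, —, —, —, —, 747]

464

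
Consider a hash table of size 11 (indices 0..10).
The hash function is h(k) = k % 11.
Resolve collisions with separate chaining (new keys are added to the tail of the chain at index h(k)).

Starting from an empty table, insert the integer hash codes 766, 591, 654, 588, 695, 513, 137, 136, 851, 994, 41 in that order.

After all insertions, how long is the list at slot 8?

Insert 766: h=7, bucket 7 empty → new chain.
Insert 591: h=8, bucket 8 empty → new chain.
Insert 654: h=5, bucket 5 empty → new chain.
Insert 588: h=5, bucket 5 nonempty → append to chain.
Insert 695: h=2, bucket 2 empty → new chain.
Insert 513: h=7, bucket 7 nonempty → append to chain.
Insert 137: h=5, bucket 5 nonempty → append to chain.
Insert 136: h=4, bucket 4 empty → new chain.
Insert 851: h=4, bucket 4 nonempty → append to chain.
Insert 994: h=4, bucket 4 nonempty → append to chain.
Insert 41: h=8, bucket 8 nonempty → append to chain.
Final buckets:
0: .
1: .
2: 695
3: .
4: 136 -> 851 -> 994
5: 654 -> 588 -> 137
6: .
7: 766 -> 513
8: 591 -> 41
9: .
10: .

2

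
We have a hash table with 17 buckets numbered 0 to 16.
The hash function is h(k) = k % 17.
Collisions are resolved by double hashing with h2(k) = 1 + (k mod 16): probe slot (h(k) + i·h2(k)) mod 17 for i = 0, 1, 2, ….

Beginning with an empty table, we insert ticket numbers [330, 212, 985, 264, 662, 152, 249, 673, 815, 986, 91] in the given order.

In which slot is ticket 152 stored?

0

330 hashes to 7; slot 7 is free → place at 7.
212 hashes to 8; slot 8 is free → place at 8.
985 hashes to 16; slot 16 is free → place at 16.
264 hashes to 9; slot 9 is free → place at 9.
662 hashes to 16, h2=7; 16 taken → place at 6.
152 hashes to 16, h2=9; 16,8 taken → place at 0.
249 hashes to 11; slot 11 is free → place at 11.
673 hashes to 10; slot 10 is free → place at 10.
815 hashes to 16, h2=16; 16 taken → place at 15.
986 hashes to 0, h2=11; 0,11 taken → place at 5.
91 hashes to 6, h2=12; 6 taken → place at 1.
Table: [152, 91, ∅, ∅, ∅, 986, 662, 330, 212, 264, 673, 249, ∅, ∅, ∅, 815, 985]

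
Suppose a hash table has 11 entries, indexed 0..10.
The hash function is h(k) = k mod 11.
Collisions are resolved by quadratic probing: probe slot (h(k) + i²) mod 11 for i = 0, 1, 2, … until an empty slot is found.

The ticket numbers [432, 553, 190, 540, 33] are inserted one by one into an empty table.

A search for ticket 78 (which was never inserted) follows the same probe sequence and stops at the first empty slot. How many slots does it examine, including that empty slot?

Insert 432: h=3, slot 3 empty => index 3.
Insert 553: h=3, slot 3 occupied => index 4.
Insert 190: h=3, slots 3,4 occupied => index 7.
Insert 540: h=1, slot 1 empty => index 1.
Insert 33: h=0, slot 0 empty => index 0.
Table: [33, 540, ∅, 432, 553, ∅, ∅, 190, ∅, ∅, ∅]
Lookup 78: h=1, probe 1,2 → slot 2 empty, not found.

2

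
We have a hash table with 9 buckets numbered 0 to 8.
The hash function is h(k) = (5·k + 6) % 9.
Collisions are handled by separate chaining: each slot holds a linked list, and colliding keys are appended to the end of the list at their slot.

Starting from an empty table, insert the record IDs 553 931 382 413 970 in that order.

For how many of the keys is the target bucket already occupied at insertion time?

553 -> bucket 8
931 -> bucket 8 (collision)
382 -> bucket 8 (collision)
413 -> bucket 1
970 -> bucket 5
Final buckets:
0: .
1: 413
2: .
3: .
4: .
5: 970
6: .
7: .
8: 553 -> 931 -> 382

2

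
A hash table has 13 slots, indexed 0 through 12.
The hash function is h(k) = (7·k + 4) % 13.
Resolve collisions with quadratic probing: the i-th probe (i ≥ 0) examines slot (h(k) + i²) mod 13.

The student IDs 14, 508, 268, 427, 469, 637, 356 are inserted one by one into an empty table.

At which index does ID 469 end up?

2

14 hashes to 11; slot 11 is free -> place at 11.
508 hashes to 11; 11 taken -> place at 12.
268 hashes to 8; slot 8 is free -> place at 8.
427 hashes to 3; slot 3 is free -> place at 3.
469 hashes to 11; 11,12 taken -> place at 2.
637 hashes to 4; slot 4 is free -> place at 4.
356 hashes to 0; slot 0 is free -> place at 0.
Table: [356, _, 469, 427, 637, _, _, _, 268, _, _, 14, 508]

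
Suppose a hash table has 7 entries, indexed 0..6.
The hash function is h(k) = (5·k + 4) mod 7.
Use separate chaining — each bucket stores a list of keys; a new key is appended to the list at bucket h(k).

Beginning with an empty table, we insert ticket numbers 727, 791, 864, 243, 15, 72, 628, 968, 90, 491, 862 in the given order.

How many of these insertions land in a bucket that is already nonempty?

5

Insert 727: h=6, bucket 6 empty → new chain.
Insert 791: h=4, bucket 4 empty → new chain.
Insert 864: h=5, bucket 5 empty → new chain.
Insert 243: h=1, bucket 1 empty → new chain.
Insert 15: h=2, bucket 2 empty → new chain.
Insert 72: h=0, bucket 0 empty → new chain.
Insert 628: h=1, bucket 1 nonempty → append to chain.
Insert 968: h=0, bucket 0 nonempty → append to chain.
Insert 90: h=6, bucket 6 nonempty → append to chain.
Insert 491: h=2, bucket 2 nonempty → append to chain.
Insert 862: h=2, bucket 2 nonempty → append to chain.
Final buckets:
0: 72 -> 968
1: 243 -> 628
2: 15 -> 491 -> 862
3: _
4: 791
5: 864
6: 727 -> 90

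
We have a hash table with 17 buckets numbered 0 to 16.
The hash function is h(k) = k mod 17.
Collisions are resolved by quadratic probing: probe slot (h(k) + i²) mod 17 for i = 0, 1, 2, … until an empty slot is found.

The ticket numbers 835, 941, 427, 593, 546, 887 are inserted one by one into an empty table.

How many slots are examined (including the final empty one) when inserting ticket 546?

835: h=2 => slot 2
941: h=6 => slot 6
427: h=2, probe 2,3 => slot 3
593: h=15 => slot 15
546: h=2, probe 2,3,6,11 => slot 11
887: h=3, probe 3,4 => slot 4
Table: [_, _, 835, 427, 887, _, 941, _, _, _, _, 546, _, _, _, 593, _]

4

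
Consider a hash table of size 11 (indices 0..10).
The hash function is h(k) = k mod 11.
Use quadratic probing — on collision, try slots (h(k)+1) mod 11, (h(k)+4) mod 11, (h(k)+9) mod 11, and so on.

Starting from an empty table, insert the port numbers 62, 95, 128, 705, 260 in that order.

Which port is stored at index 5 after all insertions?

260

62 hashes to 7; slot 7 is free => place at 7.
95 hashes to 7; 7 taken => place at 8.
128 hashes to 7; 7,8 taken => place at 0.
705 hashes to 1; slot 1 is free => place at 1.
260 hashes to 7; 7,8,0 taken => place at 5.
Table: [128, 705, -, -, -, 260, -, 62, 95, -, -]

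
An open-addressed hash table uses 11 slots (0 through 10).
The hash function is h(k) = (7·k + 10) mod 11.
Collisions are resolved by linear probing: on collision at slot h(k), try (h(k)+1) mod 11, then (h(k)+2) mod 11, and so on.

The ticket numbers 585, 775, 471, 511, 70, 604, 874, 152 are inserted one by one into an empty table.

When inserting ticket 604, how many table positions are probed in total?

2

585 hashes to 2; slot 2 is free -> place at 2.
775 hashes to 1; slot 1 is free -> place at 1.
471 hashes to 7; slot 7 is free -> place at 7.
511 hashes to 1; 1,2 taken -> place at 3.
70 hashes to 5; slot 5 is free -> place at 5.
604 hashes to 3; 3 taken -> place at 4.
874 hashes to 1; 1,2,3,4,5 taken -> place at 6.
152 hashes to 7; 7 taken -> place at 8.
Table: [_, 775, 585, 511, 604, 70, 874, 471, 152, _, _]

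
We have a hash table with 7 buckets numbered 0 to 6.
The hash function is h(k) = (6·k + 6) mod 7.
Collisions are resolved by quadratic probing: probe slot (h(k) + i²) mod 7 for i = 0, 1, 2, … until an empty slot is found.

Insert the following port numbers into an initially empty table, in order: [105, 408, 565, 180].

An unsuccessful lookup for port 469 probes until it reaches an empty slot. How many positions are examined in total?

2

105 hashes to 6; slot 6 is free => place at 6.
408 hashes to 4; slot 4 is free => place at 4.
565 hashes to 1; slot 1 is free => place at 1.
180 hashes to 1; 1 taken => place at 2.
Table: [., 565, 180, ., 408, ., 105]
Lookup 469: h=6, probe 6,0 → slot 0 empty, not found.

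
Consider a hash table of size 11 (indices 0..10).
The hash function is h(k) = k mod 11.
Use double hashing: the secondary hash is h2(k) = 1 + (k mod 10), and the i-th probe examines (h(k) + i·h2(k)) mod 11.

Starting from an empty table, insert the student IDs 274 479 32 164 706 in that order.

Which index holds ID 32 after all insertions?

2

274 hashes to 10; slot 10 is free -> place at 10.
479 hashes to 6; slot 6 is free -> place at 6.
32 hashes to 10, h2=3; 10 taken -> place at 2.
164 hashes to 10, h2=5; 10 taken -> place at 4.
706 hashes to 2, h2=7; 2 taken -> place at 9.
Table: [—, —, 32, —, 164, —, 479, —, —, 706, 274]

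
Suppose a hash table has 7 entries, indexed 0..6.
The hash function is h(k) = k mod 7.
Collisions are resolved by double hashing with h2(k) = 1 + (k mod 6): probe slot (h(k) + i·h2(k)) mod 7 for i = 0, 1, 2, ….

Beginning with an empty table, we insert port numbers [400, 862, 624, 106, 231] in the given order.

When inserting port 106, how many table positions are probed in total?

400: h=1 → slot 1
862: h=1, h2=5, probe 1,6 → slot 6
624: h=1, h2=1, probe 1,2 → slot 2
106: h=1, h2=5, probe 1,6,4 → slot 4
231: h=0 → slot 0
Table: [231, 400, 624, —, 106, —, 862]

3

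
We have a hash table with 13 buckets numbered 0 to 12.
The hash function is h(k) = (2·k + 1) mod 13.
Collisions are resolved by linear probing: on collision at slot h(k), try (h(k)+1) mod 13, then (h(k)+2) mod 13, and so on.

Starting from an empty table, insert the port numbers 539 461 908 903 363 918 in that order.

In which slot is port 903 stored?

2

539: h=0 -> slot 0
461: h=0, probe 0,1 -> slot 1
908: h=10 -> slot 10
903: h=0, probe 0,1,2 -> slot 2
363: h=12 -> slot 12
918: h=4 -> slot 4
Table: [539, 461, 903, —, 918, —, —, —, —, —, 908, —, 363]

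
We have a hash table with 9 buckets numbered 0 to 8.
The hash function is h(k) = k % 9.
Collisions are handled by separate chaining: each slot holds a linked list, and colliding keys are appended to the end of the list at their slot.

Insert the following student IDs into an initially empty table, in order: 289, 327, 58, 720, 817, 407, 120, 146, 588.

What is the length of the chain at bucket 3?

289 -> bucket 1
327 -> bucket 3
58 -> bucket 4
720 -> bucket 0
817 -> bucket 7
407 -> bucket 2
120 -> bucket 3 (collision)
146 -> bucket 2 (collision)
588 -> bucket 3 (collision)
Final buckets:
0: 720
1: 289
2: 407 -> 146
3: 327 -> 120 -> 588
4: 58
5: _
6: _
7: 817
8: _

3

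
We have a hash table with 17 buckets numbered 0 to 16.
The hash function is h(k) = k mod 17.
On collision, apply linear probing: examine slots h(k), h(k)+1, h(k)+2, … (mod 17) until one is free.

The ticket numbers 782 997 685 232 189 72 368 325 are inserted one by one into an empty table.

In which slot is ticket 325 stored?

Insert 782: h=0, slot 0 empty -> index 0.
Insert 997: h=11, slot 11 empty -> index 11.
Insert 685: h=5, slot 5 empty -> index 5.
Insert 232: h=11, slot 11 occupied -> index 12.
Insert 189: h=2, slot 2 empty -> index 2.
Insert 72: h=4, slot 4 empty -> index 4.
Insert 368: h=11, slots 11,12 occupied -> index 13.
Insert 325: h=2, slot 2 occupied -> index 3.
Table: [782, —, 189, 325, 72, 685, —, —, —, —, —, 997, 232, 368, —, —, —]

3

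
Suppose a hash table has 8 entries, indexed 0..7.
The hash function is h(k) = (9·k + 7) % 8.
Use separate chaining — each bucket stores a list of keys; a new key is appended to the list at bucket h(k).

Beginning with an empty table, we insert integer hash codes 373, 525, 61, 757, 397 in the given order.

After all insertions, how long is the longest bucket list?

5

373 → bucket 4
525 → bucket 4 (collision)
61 → bucket 4 (collision)
757 → bucket 4 (collision)
397 → bucket 4 (collision)
Final buckets:
0: .
1: .
2: .
3: .
4: 373 -> 525 -> 61 -> 757 -> 397
5: .
6: .
7: .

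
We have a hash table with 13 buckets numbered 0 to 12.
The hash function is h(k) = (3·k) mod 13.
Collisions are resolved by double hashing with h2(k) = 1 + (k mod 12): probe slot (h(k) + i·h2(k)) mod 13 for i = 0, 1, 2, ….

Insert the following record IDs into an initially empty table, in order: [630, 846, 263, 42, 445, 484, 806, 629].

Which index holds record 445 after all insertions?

11

630: h=5 => slot 5
846: h=3 => slot 3
263: h=9 => slot 9
42: h=9, h2=7, probe 9,3,10 => slot 10
445: h=9, h2=2, probe 9,11 => slot 11
484: h=9, h2=5, probe 9,1 => slot 1
806: h=0 => slot 0
629: h=2 => slot 2
Table: [806, 484, 629, 846, -, 630, -, -, -, 263, 42, 445, -]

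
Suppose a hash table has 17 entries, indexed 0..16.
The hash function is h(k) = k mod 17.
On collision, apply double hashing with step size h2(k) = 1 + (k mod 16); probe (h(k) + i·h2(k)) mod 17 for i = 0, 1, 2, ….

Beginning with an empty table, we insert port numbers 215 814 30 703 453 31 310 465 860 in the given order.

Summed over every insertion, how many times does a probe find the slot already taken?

215: h=11 => slot 11
814: h=15 => slot 15
30: h=13 => slot 13
703: h=6 => slot 6
453: h=11, h2=6, probe 11,0 => slot 0
31: h=14 => slot 14
310: h=4 => slot 4
465: h=6, h2=2, probe 6,8 => slot 8
860: h=10 => slot 10
Table: [453, ., ., ., 310, ., 703, ., 465, ., 860, 215, ., 30, 31, 814, .]

2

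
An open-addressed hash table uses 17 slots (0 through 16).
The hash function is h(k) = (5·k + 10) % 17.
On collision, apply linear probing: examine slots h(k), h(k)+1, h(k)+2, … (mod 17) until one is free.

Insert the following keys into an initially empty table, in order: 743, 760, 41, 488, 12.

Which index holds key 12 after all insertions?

5

743: h=2 => slot 2
760: h=2, probe 2,3 => slot 3
41: h=11 => slot 11
488: h=2, probe 2,3,4 => slot 4
12: h=2, probe 2,3,4,5 => slot 5
Table: [_, _, 743, 760, 488, 12, _, _, _, _, _, 41, _, _, _, _, _]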